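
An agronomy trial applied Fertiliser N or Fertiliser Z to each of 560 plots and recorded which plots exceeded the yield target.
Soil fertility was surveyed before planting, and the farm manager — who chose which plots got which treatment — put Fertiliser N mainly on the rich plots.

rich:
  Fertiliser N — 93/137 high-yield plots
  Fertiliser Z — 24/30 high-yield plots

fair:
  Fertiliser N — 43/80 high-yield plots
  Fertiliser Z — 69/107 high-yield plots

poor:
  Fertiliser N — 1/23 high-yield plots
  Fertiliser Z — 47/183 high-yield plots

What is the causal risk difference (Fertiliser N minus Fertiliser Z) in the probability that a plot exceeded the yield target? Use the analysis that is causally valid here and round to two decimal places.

The imbalance in soil fertility arose from how plots were allocated, not from anything the fertiliser did; and soil fertility independently affects the outcome. The pooled gap is confounded — condition on soil fertility.
Adjusting over the population distribution of soil fertility: 0.298·(0.679−0.800) + 0.334·(0.537−0.645) + 0.368·(0.043−0.257) = -0.150.

-0.15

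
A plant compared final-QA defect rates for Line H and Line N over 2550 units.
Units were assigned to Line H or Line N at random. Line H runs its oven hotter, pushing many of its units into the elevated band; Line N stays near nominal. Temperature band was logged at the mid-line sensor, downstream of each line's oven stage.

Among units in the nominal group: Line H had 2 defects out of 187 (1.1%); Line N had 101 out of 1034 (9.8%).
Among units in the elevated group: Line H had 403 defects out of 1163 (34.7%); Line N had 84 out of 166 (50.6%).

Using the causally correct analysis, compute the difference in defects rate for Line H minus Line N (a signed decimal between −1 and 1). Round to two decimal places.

+0.15

In-process temperature band is recorded after the line and is itself shifted by it — it sits on the causal path from line to outcome. Conditioning on a mediator would strip out part of the effect we want; the pooled comparison gives the total causal effect.
The causal difference is the pooled difference: 0.300 − 0.154 = +0.146.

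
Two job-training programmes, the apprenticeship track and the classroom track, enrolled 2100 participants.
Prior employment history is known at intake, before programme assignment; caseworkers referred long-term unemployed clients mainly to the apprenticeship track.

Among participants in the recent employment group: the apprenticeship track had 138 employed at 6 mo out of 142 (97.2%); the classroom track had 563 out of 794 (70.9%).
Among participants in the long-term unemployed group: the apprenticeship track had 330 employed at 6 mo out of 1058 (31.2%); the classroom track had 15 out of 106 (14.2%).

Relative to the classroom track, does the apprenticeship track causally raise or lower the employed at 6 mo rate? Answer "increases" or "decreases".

The prior employment history-specific comparison favours the apprenticeship track throughout, but the pooled figures favour the classroom track. The question is whether to condition on prior employment history.
Since prior employment history is a pre-existing factor (not a product of the programme) and it affects the outcome on its own, it is a confounder. The stratified rates, not the pooled rate, identify the causal effect.
Within each level — recent employment: 97.2% vs 70.9%; long-term unemployed: 31.2% vs 14.2% — the apprenticeship track is higher every time.

increases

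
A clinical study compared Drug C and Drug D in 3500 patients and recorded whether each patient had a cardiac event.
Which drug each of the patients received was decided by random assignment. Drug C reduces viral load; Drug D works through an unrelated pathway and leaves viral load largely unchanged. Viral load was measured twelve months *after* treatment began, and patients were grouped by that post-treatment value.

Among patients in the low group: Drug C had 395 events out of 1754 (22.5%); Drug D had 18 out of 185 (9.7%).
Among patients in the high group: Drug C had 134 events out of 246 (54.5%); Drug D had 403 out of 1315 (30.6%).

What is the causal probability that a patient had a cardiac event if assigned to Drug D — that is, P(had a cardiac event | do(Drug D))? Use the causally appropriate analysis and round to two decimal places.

0.28

Viral load here is a post-treatment variable shaped by the drug; conditioning on it would introduce bias rather than remove it. The overall comparison is the causal one.
So P(outcome | do(Drug D)) is just the pooled rate for Drug D: 421/1500 = 0.281.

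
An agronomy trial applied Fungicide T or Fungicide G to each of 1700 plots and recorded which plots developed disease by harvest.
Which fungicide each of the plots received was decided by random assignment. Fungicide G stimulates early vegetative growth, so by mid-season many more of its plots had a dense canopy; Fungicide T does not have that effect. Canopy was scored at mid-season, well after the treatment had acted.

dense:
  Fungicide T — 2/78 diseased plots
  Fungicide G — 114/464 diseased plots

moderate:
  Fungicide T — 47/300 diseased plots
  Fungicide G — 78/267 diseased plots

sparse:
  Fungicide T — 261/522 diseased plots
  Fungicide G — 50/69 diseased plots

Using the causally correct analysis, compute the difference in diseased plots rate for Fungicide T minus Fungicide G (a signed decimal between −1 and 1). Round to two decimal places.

Mid-season canopy here is a post-treatment variable shaped by the fungicide; conditioning on it would introduce bias rather than remove it. The overall comparison is the causal one.
The causal difference is the pooled difference: 0.344 − 0.302 = +0.042.

+0.04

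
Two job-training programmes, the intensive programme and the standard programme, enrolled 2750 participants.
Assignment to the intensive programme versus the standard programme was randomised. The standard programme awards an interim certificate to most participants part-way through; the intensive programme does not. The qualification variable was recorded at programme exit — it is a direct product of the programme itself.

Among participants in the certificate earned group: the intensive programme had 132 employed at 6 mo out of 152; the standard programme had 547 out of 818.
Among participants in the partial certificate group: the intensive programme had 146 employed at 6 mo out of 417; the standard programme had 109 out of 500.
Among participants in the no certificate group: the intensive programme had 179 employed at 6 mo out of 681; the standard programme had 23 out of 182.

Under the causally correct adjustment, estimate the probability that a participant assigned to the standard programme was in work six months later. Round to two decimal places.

the intensive programme is higher inside every qualification attained during the programme stratum but the standard programme is higher in aggregate. Whether to stratify depends on how qualification attained during the programme relates to the programme.
Because the programme influences qualification attained during the programme, qualification attained during the programme is a post-treatment mediator, not a confounder. Stratifying on it would bias the estimate; the causal effect is the crude pooled difference.
So P(outcome | do(the standard programme)) is just the pooled rate for the standard programme: 679/1500 = 0.453.

0.45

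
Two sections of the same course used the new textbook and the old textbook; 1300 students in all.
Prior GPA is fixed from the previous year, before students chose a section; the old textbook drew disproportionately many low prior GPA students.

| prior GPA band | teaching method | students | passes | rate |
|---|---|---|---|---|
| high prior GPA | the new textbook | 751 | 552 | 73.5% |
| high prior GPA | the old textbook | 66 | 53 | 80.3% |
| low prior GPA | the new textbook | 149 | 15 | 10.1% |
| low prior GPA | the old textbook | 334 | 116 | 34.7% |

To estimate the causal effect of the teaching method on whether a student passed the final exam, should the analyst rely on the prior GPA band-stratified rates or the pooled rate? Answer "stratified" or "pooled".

stratified

The stratified and pooled comparisons disagree (the old textbook wins within each prior GPA band; the new textbook wins overall), so the answer turns on the causal role of prior GPA band.
Since prior GPA band is a pre-existing factor (not a product of the teaching method) and it affects the outcome on its own, it is a confounder. The stratified rates, not the pooled rate, identify the causal effect.
Within each level — high prior GPA: 73.5% vs 80.3%; low prior GPA: 10.1% vs 34.7% — the old textbook is higher every time.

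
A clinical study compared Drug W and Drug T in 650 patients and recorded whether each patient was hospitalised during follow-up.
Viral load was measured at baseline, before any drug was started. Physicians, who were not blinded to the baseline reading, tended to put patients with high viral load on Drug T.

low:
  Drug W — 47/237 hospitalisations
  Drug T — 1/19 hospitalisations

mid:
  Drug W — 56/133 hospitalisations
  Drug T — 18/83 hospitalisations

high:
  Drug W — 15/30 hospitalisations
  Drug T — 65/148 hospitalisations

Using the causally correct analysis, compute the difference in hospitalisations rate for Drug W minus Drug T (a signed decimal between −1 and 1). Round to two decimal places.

+0.14

The viral load-specific comparison favours Drug T throughout, but the pooled figures favour Drug W. The question is whether to condition on viral load.
Here viral load is a common cause — it drives both which drug a case falls under and the outcome. The crude comparison mixes populations; the stratum-specific rates are the causally relevant ones.
Adjusting over the population distribution of viral load: 0.394·(0.198−0.053) + 0.332·(0.421−0.217) + 0.274·(0.500−0.439) = +0.142.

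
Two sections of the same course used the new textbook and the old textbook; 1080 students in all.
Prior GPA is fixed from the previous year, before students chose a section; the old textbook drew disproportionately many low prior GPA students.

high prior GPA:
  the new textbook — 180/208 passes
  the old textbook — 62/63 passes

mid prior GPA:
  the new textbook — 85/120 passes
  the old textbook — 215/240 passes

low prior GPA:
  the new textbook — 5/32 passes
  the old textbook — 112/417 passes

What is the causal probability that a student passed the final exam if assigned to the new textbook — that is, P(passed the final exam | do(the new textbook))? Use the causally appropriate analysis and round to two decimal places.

0.52

Nothing the teaching method does changes prior GPA band; the imbalance is an allocation artefact. With prior GPA band also predicting the outcome, the pooled figure is confounded, and the within-stratum comparison is the causal one.
Standardising the new textbook to the population prior GPA band mix: 0.251·180/208 + 0.333·85/120 + 0.416·5/32 = 0.518.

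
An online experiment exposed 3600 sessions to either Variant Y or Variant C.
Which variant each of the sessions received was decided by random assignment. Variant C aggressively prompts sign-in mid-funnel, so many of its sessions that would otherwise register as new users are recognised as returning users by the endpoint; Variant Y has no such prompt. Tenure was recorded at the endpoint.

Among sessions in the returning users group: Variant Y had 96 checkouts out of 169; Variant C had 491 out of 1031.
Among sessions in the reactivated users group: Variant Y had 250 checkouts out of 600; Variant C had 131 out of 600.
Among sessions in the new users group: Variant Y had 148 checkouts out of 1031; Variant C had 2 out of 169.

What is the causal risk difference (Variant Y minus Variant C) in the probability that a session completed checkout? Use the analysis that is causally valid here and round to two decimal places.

-0.07

User tenure lies on the pathway variant → user tenure → outcome, so adjusting for it blocks the indirect effect. For the total causal effect of variant, use the unadjusted pooled rates.
The causal difference is the pooled difference: 0.274 − 0.347 = -0.072.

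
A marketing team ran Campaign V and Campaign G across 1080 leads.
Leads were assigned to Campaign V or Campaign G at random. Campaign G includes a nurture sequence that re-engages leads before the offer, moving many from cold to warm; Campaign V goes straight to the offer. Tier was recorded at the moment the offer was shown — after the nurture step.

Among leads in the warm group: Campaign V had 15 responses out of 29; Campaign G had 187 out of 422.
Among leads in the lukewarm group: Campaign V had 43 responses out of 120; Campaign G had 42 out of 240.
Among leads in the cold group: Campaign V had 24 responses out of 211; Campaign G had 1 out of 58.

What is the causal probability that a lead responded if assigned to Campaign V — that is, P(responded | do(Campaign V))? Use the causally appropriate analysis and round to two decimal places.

The stratified and pooled comparisons disagree (Campaign V wins within each engagement tier; Campaign G wins overall), so the answer turns on the causal role of engagement tier.
Because the campaign influences engagement tier, engagement tier is a post-treatment mediator, not a confounder. Stratifying on it would bias the estimate; the causal effect is the crude pooled difference.
So P(outcome | do(Campaign V)) is just the pooled rate for Campaign V: 82/360 = 0.228.

0.23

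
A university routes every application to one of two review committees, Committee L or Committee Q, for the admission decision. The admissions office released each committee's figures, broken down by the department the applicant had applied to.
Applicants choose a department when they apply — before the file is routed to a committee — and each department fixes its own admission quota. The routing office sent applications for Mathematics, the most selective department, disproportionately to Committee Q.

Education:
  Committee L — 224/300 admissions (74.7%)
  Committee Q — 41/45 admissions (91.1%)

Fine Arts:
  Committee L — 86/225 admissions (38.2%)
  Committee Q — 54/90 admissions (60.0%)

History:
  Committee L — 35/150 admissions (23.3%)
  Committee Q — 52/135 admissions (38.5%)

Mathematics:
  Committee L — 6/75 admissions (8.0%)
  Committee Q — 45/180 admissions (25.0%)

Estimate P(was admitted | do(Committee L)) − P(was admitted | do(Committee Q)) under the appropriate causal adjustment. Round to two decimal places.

The stratified and pooled comparisons disagree (Committee Q wins within each department; Committee L wins overall), so the answer turns on the causal role of department.
Nothing the review committee does changes department; the imbalance is an allocation artefact. With department also predicting the outcome, the pooled figure is confounded, and the within-stratum comparison is the causal one.
Adjusting over the population distribution of department: 0.287·(0.747−0.911) + 0.263·(0.382−0.600) + 0.237·(0.233−0.385) + 0.212·(0.080−0.250) = -0.177.

-0.18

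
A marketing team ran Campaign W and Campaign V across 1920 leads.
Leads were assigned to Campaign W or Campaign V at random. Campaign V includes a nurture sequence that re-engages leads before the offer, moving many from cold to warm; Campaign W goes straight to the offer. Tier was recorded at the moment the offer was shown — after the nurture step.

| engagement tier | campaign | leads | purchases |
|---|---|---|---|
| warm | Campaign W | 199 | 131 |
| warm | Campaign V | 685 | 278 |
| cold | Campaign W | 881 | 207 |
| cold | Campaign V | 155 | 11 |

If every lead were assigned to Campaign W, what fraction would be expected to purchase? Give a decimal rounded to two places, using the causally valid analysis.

Campaign W is higher inside every engagement tier stratum but Campaign V is higher in aggregate. Whether to stratify depends on how engagement tier relates to the campaign.
Engagement tier is downstream of the campaign. One should not condition on a consequence of treatment, so the overall rates are the right comparison.
So P(outcome | do(Campaign W)) is just the pooled rate for Campaign W: 338/1080 = 0.313.

0.31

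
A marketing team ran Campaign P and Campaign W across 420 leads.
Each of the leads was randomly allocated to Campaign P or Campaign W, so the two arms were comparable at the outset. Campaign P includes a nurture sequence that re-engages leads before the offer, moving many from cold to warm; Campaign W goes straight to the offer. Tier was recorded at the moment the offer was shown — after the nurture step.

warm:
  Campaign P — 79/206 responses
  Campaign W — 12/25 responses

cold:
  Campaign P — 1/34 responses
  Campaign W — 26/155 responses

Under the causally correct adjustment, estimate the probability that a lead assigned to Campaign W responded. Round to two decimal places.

The engagement tier-specific comparison favours Campaign W throughout, but the pooled figures favour Campaign P. The question is whether to condition on engagement tier.
Because the campaign influences engagement tier, engagement tier is a post-treatment mediator, not a confounder. Stratifying on it would bias the estimate; the causal effect is the crude pooled difference.
So P(outcome | do(Campaign W)) is just the pooled rate for Campaign W: 38/180 = 0.211.

0.21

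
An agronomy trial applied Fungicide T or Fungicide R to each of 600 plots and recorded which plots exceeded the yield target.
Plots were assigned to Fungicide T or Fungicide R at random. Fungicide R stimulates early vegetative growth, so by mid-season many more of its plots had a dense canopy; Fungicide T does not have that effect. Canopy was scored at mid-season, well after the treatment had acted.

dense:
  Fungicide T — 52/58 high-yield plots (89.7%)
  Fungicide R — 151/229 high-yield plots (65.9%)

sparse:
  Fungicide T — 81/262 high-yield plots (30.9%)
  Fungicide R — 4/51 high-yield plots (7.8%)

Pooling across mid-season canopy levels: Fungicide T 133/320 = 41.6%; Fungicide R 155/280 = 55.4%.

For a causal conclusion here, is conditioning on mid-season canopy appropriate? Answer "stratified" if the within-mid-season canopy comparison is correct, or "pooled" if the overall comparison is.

pooled

Stratifying would compare fungicides among plots the fungicides themselves sorted into mid-season canopy groups — a form of selection on an intermediate. The unconditioned pooled rates give the total causal effect.
Pooled: Fungicide T 41.6% vs Fungicide R 55.4%; Fungicide R is higher overall.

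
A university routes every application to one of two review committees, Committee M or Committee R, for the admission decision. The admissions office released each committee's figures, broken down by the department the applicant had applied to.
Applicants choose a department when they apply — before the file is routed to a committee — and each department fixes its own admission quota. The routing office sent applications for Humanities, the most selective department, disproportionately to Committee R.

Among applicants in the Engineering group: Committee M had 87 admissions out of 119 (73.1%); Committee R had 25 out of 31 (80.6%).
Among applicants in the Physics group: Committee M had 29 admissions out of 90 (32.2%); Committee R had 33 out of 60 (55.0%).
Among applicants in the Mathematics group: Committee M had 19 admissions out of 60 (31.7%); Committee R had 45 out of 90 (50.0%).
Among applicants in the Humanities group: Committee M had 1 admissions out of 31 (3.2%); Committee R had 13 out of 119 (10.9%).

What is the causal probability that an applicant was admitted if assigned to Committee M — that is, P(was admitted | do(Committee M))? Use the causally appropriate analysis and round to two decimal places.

Department is set before the review committee has any effect — it is not caused by the review committee — and it independently drives the outcome. That makes it a confounder, so the causal comparison is within department levels.
Standardising Committee M to the population department mix: 0.250·87/119 + 0.250·29/90 + 0.250·19/60 + 0.250·1/31 = 0.351.

0.35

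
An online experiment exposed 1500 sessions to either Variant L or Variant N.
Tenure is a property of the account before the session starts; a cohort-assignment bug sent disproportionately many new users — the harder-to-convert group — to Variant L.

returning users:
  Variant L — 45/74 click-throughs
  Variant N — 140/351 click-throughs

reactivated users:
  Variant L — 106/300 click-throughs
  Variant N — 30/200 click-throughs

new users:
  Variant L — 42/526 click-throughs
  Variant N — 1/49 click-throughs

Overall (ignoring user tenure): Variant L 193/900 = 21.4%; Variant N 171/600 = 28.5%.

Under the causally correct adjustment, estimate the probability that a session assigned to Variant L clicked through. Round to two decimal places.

0.32

Since user tenure is a pre-existing factor (not a product of the variant) and it affects the outcome on its own, it is a confounder. The stratified rates, not the pooled rate, identify the causal effect.
Standardising Variant L to the population user tenure mix: 0.283·45/74 + 0.333·106/300 + 0.383·42/526 = 0.321.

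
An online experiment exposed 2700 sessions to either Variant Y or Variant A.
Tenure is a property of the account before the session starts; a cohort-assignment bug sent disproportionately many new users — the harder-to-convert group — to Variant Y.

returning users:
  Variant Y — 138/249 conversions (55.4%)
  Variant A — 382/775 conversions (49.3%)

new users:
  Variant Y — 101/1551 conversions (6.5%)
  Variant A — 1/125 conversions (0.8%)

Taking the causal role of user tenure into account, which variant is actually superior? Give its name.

The user tenure-specific comparison favours Variant Y throughout, but the pooled figures favour Variant A. The question is whether to condition on user tenure.
Nothing the variant does changes user tenure; the imbalance is an allocation artefact. With user tenure also predicting the outcome, the pooled figure is confounded, and the within-stratum comparison is the causal one.
Within each level — returning users: 55.4% vs 49.3%; new users: 6.5% vs 0.8% — Variant Y is higher every time.

Variant Y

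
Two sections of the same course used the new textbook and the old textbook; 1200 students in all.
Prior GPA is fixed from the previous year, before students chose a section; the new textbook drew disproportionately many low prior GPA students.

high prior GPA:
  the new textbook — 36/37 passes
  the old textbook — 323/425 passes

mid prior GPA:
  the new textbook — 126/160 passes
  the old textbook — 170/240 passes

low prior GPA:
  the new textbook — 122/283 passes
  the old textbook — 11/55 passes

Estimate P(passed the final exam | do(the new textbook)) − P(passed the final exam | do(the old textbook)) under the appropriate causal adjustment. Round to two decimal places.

+0.17

Within every prior GPA band level the new textbook has the higher rate, yet pooled the old textbook does — Simpson's reversal.
Prior GPA band differs across teaching methods for reasons unrelated to any effect of the teaching method itself, and it separately predicts the outcome — a classic confounder. We must compare within prior GPA band levels.
Adjusting over the population distribution of prior GPA band: 0.385·(0.973−0.760) + 0.333·(0.787−0.708) + 0.282·(0.431−0.200) = +0.173.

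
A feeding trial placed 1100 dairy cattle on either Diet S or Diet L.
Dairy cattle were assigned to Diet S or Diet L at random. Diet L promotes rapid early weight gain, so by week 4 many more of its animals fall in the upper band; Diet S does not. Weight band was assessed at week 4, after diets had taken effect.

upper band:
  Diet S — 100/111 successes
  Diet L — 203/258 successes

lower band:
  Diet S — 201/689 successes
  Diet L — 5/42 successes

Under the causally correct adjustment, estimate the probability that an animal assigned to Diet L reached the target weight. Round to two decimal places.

0.69

Stratifying would compare diets among dairy cattle the diets themselves sorted into week-4 weight band groups — a form of selection on an intermediate. The unconditioned pooled rates give the total causal effect.
So P(outcome | do(Diet L)) is just the pooled rate for Diet L: 208/300 = 0.693.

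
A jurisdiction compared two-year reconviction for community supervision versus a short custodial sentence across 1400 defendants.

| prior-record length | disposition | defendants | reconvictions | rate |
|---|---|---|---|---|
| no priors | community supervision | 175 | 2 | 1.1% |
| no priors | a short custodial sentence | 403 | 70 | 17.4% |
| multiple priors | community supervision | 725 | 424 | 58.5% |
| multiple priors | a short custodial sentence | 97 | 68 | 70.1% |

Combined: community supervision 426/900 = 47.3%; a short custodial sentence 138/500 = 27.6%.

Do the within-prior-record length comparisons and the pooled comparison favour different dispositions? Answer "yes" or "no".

yes

Within each prior-record length level (no priors 1.1% vs 17.4%; multiple priors 58.5% vs 70.1%), community supervision has the lower rate every time. Pooled: 47.3% vs 27.6% — a short custodial sentence has the lower rate overall. The two comparisons disagree.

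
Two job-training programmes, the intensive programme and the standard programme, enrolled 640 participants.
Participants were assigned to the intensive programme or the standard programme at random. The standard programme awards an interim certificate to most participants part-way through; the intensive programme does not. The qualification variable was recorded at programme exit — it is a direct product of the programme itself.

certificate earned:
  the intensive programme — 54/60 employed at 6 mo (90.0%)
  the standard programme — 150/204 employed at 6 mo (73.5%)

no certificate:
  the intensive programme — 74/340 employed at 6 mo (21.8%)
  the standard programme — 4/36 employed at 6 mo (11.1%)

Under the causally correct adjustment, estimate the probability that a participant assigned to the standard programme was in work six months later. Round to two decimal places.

0.64

The distribution of qualification attained during the programme is itself part of what the programme does — it is an intermediate outcome. Holding it fixed would remove that part of the effect; the total effect is the pooled difference.
So P(outcome | do(the standard programme)) is just the pooled rate for the standard programme: 154/240 = 0.642.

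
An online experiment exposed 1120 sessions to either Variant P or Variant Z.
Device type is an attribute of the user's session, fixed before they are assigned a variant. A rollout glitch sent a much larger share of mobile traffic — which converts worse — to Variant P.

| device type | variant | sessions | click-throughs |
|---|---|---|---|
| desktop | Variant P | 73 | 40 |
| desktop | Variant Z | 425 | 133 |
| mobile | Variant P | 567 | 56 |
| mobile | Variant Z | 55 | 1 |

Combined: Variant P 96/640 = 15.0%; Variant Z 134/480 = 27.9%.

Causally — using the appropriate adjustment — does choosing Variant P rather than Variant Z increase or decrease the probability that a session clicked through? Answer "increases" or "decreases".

Within every device type level Variant P has the higher rate, yet pooled Variant Z does — Simpson's reversal.
Device type differs across variants for reasons unrelated to any effect of the variant itself, and it separately predicts the outcome — a classic confounder. We must compare within device type levels.
Within each level — desktop: 54.8% vs 31.3%; mobile: 9.9% vs 1.8% — Variant P is higher every time.

increases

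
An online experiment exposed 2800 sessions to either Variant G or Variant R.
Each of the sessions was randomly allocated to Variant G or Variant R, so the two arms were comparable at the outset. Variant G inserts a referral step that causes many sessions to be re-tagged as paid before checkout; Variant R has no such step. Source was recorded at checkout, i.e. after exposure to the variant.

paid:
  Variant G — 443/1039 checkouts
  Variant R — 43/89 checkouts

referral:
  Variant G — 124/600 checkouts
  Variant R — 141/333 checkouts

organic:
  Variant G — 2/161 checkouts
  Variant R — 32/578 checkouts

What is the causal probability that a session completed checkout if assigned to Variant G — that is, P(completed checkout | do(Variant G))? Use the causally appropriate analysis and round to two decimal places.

The traffic source-specific comparison favours Variant R throughout, but the pooled figures favour Variant G. The question is whether to condition on traffic source.
Traffic source is downstream of the variant. One should not condition on a consequence of treatment, so the overall rates are the right comparison.
So P(outcome | do(Variant G)) is just the pooled rate for Variant G: 569/1800 = 0.316.

0.32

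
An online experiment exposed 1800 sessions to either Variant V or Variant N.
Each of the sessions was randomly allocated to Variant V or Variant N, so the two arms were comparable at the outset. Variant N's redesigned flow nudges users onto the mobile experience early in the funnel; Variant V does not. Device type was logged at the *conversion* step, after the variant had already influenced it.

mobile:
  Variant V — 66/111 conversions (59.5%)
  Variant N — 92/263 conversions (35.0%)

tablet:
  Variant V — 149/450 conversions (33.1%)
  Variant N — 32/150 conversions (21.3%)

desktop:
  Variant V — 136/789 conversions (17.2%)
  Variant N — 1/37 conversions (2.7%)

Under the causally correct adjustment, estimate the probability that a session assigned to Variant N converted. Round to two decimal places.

0.28

The stratified and pooled comparisons disagree (Variant V wins within each device type; Variant N wins overall), so the answer turns on the causal role of device type.
Because the variant influences device type, device type is a post-treatment mediator, not a confounder. Stratifying on it would bias the estimate; the causal effect is the crude pooled difference.
So P(outcome | do(Variant N)) is just the pooled rate for Variant N: 125/450 = 0.278.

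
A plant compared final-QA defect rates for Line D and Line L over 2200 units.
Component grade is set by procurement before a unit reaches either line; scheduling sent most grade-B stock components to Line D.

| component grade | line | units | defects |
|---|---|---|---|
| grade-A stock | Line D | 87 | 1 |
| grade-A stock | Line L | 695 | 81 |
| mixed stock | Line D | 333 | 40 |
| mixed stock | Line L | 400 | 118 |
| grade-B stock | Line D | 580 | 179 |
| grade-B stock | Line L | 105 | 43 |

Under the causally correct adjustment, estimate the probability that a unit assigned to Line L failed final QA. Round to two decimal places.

Within every component grade level Line D has the lower rate, yet pooled Line L does — Simpson's reversal.
Nothing the line does changes component grade; the imbalance is an allocation artefact. With component grade also predicting the outcome, the pooled figure is confounded, and the within-stratum comparison is the causal one.
Standardising Line L to the population component grade mix: 0.355·81/695 + 0.333·118/400 + 0.311·43/105 = 0.267.

0.27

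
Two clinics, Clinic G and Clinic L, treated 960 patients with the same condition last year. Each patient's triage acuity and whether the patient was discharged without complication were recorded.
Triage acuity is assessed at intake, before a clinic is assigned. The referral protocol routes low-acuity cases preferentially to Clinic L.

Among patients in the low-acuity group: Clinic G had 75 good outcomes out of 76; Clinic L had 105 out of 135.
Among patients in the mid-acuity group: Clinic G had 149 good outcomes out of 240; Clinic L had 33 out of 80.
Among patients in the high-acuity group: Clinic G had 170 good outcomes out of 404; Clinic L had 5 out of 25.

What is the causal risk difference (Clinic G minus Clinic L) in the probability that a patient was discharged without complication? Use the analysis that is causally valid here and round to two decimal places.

+0.21

Nothing the clinic does changes triage acuity; the imbalance is an allocation artefact. With triage acuity also predicting the outcome, the pooled figure is confounded, and the within-stratum comparison is the causal one.
Adjusting over the population distribution of triage acuity: 0.220·(0.987−0.778) + 0.333·(0.621−0.412) + 0.447·(0.421−0.200) = +0.214.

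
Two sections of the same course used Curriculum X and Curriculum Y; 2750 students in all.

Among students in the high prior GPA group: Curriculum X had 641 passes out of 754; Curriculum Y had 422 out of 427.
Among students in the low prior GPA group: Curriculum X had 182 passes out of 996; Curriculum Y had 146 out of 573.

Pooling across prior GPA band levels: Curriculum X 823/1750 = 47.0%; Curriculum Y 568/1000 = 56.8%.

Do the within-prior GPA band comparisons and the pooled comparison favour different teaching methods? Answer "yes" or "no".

no

Within each prior GPA band level (high prior GPA 85.0% vs 98.8%; low prior GPA 18.3% vs 25.5%), Curriculum Y has the higher rate every time. Pooled: 47.0% vs 56.8% — Curriculum Y has the higher rate overall. They agree.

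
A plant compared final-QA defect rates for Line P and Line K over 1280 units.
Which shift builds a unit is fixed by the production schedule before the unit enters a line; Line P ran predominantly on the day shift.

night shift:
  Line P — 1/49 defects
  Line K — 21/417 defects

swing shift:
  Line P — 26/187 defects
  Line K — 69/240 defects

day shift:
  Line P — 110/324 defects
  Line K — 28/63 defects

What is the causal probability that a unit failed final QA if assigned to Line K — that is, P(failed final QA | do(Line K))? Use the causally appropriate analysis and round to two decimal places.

0.25

Line P is lower inside every shift stratum but Line K is lower in aggregate. Whether to stratify depends on how shift relates to the line.
Shift satisfies the back-door criterion: it is not a descendant of the line, and it blocks the spurious path from line to outcome. Adjusting for it (i.e., using the within-shift rates) gives the causal effect.
Standardising Line K to the population shift mix: 0.364·21/417 + 0.334·69/240 + 0.302·28/63 = 0.249.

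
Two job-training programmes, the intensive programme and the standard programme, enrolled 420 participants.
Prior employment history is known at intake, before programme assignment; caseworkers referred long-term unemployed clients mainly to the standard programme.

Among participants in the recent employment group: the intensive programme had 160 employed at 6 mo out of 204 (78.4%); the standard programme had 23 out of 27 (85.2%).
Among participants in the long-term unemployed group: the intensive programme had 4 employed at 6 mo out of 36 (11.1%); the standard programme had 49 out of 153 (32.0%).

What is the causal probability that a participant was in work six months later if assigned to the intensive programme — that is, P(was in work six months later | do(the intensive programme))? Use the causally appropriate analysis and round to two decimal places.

0.48

Since prior employment history is a pre-existing factor (not a product of the programme) and it affects the outcome on its own, it is a confounder. The stratified rates, not the pooled rate, identify the causal effect.
Standardising the intensive programme to the population prior employment history mix: 0.550·160/204 + 0.450·4/36 = 0.481.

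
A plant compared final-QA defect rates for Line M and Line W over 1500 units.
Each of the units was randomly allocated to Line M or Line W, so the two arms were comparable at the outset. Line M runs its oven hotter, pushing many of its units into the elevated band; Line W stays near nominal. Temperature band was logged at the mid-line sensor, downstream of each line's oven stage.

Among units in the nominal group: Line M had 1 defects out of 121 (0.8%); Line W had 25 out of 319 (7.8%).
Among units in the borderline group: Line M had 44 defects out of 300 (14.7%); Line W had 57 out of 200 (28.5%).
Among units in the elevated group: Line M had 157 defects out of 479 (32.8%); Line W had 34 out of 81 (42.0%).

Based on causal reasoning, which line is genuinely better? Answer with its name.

Line W

The distribution of in-process temperature band is itself part of what the line does — it is an intermediate outcome. Holding it fixed would remove that part of the effect; the total effect is the pooled difference.
Pooled: Line M 22.4% vs Line W 19.3%; Line W is lower overall.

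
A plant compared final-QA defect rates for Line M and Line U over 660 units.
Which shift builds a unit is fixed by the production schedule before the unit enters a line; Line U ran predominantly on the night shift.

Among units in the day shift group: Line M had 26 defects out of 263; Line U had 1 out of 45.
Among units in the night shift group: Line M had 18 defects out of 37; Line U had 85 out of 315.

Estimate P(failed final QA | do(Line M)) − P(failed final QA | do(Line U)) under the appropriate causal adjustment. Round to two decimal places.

+0.15

Here shift is a common cause — it drives both which line a case falls under and the outcome. The crude comparison mixes populations; the stratum-specific rates are the causally relevant ones.
Adjusting over the population distribution of shift: 0.467·(0.099−0.022) + 0.533·(0.486−0.270) = +0.151.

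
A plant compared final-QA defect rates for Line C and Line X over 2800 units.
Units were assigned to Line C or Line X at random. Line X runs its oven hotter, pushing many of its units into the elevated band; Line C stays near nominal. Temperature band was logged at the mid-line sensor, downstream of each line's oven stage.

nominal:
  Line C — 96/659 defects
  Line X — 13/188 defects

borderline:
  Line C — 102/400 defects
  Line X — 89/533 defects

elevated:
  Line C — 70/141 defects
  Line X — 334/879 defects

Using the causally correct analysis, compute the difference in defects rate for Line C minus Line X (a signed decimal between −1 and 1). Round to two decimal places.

In-process temperature band here is a post-treatment variable shaped by the line; conditioning on it would introduce bias rather than remove it. The overall comparison is the causal one.
The causal difference is the pooled difference: 0.223 − 0.273 = -0.049.

-0.05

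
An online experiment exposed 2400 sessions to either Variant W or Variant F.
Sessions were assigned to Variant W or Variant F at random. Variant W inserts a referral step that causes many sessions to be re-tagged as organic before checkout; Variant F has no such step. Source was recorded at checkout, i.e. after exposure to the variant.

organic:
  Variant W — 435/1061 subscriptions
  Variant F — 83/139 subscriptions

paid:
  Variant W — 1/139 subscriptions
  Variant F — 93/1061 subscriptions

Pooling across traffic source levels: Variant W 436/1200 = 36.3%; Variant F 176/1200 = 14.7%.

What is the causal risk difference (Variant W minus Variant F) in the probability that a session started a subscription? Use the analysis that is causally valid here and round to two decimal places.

Traffic source here is a post-treatment variable shaped by the variant; conditioning on it would introduce bias rather than remove it. The overall comparison is the causal one.
The causal difference is the pooled difference: 0.363 − 0.147 = +0.217.

+0.22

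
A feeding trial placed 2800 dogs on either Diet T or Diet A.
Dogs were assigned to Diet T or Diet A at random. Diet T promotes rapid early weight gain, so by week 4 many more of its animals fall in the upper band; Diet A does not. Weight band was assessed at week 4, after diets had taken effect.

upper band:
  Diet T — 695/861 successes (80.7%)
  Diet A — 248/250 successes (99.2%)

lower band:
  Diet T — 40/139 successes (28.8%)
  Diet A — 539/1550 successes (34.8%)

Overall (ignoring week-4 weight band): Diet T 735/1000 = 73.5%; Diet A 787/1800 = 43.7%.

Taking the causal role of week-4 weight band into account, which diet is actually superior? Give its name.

Diet T

The stratified and pooled comparisons disagree (Diet A wins within each week-4 weight band; Diet T wins overall), so the answer turns on the causal role of week-4 weight band.
Week-4 weight band here is a post-treatment variable shaped by the diet; conditioning on it would introduce bias rather than remove it. The overall comparison is the causal one.
Pooled: Diet T 73.5% vs Diet A 43.7%; Diet T is higher overall.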